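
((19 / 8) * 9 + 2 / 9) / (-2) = -1555 / 144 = -10.80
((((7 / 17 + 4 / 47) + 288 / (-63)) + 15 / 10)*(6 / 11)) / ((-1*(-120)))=-28799 / 2460920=-0.01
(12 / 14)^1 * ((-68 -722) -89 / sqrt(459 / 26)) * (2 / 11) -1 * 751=-67307 / 77 -356 * sqrt(1326) / 3927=-877.42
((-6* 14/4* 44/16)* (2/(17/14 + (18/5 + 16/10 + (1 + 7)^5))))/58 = -8085/133064122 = -0.00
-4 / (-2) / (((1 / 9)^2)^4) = 86093442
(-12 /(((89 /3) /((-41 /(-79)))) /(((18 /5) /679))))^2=705858624 /569788596360025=0.00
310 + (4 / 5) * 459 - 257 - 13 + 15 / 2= 4147 / 10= 414.70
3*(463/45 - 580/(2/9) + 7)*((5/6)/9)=-720.20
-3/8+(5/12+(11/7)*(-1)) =-257/168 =-1.53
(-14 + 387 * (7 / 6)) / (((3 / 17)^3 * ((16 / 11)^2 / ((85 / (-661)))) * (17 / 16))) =-2600819375 / 571104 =-4554.02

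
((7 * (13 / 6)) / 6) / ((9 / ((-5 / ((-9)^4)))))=-455 / 2125764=-0.00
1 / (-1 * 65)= -1 / 65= -0.02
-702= -702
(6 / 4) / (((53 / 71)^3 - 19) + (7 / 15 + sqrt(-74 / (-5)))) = -1566567368587485 / 18068241694699358 - 17293538329335 * sqrt(370) / 18068241694699358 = -0.11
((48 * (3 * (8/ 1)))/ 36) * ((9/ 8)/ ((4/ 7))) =63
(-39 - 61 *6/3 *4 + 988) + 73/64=29577/64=462.14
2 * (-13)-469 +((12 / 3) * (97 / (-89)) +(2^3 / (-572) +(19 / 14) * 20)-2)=-42248737 / 89089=-474.23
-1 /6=-0.17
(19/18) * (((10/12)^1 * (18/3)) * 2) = 95/9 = 10.56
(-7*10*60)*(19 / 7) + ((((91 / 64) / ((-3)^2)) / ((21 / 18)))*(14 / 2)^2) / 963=-1053906563 / 92448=-11399.99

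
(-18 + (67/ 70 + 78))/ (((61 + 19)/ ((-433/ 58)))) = -1847611/ 324800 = -5.69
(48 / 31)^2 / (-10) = -1152 / 4805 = -0.24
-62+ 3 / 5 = -307 / 5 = -61.40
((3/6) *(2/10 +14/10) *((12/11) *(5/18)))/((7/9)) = 24/77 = 0.31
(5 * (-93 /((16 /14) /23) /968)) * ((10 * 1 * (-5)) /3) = 623875 /3872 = 161.12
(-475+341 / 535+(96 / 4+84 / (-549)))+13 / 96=-1411023169 / 3132960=-450.38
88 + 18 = 106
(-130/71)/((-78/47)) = 235/213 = 1.10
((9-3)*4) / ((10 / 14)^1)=33.60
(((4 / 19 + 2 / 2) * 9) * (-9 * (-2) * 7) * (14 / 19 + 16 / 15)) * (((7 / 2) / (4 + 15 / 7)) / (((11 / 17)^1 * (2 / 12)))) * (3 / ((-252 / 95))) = -132944301 / 8987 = -14792.96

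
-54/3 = -18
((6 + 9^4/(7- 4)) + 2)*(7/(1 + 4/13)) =199745/17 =11749.71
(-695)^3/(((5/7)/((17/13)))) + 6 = -7989716447/13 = -614593572.85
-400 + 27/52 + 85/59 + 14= -1178235/3068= -384.04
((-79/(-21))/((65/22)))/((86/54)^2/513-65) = -9848061/502705840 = -0.02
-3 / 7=-0.43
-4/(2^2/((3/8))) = -3/8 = -0.38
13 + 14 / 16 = 111 / 8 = 13.88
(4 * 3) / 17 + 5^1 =97 / 17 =5.71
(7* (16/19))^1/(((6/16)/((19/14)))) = 64/3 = 21.33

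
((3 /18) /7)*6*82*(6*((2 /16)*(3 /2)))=369 /28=13.18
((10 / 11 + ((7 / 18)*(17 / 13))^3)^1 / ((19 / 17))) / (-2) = -2493318413 / 5355793872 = -0.47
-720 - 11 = -731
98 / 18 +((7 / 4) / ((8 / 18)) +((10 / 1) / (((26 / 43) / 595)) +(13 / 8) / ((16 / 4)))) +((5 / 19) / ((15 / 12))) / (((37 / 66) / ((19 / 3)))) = 1364854211 / 138528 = 9852.55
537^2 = 288369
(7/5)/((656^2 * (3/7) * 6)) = 49/38730240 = 0.00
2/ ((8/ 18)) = 9/ 2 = 4.50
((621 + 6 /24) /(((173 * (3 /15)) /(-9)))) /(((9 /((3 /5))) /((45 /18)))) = -37275 /1384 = -26.93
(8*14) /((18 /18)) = 112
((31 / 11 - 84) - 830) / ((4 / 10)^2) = -250575 / 44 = -5694.89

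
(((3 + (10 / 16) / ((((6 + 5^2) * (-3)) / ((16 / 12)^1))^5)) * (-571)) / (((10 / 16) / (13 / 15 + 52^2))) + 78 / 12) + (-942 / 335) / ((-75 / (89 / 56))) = -8816738120810574923876309 / 1189282745760196500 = -7413492.00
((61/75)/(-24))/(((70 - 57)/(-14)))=427/11700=0.04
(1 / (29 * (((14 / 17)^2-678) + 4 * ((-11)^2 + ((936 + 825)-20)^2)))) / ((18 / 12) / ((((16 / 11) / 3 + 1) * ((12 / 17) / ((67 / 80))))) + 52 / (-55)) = 49846720 / 4436039086895991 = 0.00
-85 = -85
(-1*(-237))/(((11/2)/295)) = 139830/11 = 12711.82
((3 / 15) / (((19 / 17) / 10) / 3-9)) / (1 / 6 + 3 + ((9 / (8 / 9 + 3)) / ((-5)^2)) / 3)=-76500 / 10961911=-0.01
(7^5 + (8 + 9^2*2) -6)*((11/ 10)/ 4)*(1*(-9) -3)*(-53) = 29682279/ 10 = 2968227.90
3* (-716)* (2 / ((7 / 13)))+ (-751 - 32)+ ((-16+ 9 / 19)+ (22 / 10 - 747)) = -6331872 / 665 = -9521.61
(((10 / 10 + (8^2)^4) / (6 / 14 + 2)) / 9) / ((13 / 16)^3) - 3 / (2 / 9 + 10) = 44255336580001 / 30924972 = 1431055.03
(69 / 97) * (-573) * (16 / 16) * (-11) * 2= 8967.15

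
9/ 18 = 1/ 2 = 0.50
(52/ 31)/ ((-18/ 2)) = -52/ 279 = -0.19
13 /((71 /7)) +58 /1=4209 /71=59.28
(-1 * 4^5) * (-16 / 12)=4096 / 3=1365.33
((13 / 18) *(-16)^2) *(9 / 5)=1664 / 5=332.80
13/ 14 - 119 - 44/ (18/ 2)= -15493/ 126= -122.96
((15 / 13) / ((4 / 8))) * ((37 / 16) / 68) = 555 / 7072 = 0.08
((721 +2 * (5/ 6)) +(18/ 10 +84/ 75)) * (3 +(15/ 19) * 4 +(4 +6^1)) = 16706633/ 1425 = 11723.95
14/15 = 0.93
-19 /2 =-9.50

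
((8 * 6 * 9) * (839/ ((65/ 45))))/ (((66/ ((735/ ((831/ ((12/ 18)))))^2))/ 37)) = 536646549600/ 10972247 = 48909.45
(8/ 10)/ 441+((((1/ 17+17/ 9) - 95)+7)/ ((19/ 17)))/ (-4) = 19.25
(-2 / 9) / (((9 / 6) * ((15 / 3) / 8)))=-0.24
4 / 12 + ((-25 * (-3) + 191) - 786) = -1559 / 3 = -519.67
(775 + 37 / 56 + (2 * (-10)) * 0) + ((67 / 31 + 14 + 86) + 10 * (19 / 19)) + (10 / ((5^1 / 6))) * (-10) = 1332939 / 1736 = 767.82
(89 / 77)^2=7921 / 5929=1.34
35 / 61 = 0.57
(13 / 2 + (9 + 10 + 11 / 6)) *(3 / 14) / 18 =41 / 126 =0.33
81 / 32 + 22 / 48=287 / 96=2.99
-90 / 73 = -1.23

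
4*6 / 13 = 24 / 13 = 1.85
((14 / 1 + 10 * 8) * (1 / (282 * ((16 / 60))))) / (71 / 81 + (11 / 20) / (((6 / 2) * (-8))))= 16200 / 11063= 1.46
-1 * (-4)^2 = -16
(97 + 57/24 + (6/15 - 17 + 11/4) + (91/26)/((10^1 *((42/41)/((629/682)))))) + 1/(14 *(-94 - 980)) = 1760502479/20509104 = 85.84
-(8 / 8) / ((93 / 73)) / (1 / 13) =-949 / 93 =-10.20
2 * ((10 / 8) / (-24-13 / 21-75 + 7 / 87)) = -3045 / 121238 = -0.03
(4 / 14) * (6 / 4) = 3 / 7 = 0.43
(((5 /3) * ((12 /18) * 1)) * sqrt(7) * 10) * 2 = 200 * sqrt(7) /9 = 58.79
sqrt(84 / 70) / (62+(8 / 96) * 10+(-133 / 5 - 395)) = -6 * sqrt(30) / 10763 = -0.00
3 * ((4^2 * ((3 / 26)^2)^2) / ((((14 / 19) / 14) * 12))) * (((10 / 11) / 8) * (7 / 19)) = 2835 / 5026736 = 0.00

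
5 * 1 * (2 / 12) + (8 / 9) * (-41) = -641 / 18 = -35.61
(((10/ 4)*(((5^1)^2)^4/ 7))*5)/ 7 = 99649.23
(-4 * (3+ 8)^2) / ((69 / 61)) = -29524 / 69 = -427.88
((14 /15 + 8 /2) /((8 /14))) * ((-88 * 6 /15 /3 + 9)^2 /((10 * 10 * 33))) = 435379 /22275000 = 0.02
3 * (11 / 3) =11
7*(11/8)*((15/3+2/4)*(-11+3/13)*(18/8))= -266805/208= -1282.72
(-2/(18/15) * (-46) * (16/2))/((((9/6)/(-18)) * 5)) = -1472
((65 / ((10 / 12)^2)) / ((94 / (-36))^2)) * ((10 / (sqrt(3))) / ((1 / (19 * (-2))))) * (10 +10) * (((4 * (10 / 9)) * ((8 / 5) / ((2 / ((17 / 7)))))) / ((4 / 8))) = -9287516160 * sqrt(3) / 15463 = -1040318.82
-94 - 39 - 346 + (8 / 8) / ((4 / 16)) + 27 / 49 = -23248 / 49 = -474.45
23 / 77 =0.30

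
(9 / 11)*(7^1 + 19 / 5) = 8.84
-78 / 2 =-39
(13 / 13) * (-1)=-1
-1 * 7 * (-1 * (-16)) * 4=-448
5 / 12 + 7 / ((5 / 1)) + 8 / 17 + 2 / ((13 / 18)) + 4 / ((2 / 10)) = 332249 / 13260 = 25.06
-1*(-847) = 847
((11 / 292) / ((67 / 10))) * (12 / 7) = 330 / 34237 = 0.01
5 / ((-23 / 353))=-1765 / 23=-76.74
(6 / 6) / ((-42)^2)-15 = -26459 / 1764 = -15.00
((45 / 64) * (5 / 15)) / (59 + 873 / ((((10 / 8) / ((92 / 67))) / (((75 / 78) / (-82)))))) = 0.00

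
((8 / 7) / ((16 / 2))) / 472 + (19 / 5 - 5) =-19819 / 16520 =-1.20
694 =694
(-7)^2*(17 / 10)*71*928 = 27442352 / 5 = 5488470.40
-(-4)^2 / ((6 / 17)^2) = -1156 / 9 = -128.44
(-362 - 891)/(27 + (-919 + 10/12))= 7518/5347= 1.41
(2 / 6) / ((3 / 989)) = 989 / 9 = 109.89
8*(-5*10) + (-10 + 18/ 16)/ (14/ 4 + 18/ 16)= -14871/ 37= -401.92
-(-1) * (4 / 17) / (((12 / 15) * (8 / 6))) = 15 / 68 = 0.22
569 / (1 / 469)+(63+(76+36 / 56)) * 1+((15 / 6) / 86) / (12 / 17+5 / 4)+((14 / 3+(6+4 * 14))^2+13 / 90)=69857791441 / 257355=271445.25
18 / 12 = 3 / 2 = 1.50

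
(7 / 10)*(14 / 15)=49 / 75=0.65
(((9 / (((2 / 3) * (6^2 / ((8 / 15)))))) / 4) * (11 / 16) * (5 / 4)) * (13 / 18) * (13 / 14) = 1859 / 64512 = 0.03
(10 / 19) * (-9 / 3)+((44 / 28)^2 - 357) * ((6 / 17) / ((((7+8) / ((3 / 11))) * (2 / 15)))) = -18.64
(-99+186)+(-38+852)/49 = 5077/49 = 103.61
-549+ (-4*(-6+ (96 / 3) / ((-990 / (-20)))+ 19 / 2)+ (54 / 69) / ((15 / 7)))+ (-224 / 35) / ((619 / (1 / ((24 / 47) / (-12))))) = -3981575599 / 7047315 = -564.98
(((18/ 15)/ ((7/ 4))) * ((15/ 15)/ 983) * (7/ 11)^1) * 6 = 144/ 54065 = 0.00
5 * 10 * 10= 500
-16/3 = -5.33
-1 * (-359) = 359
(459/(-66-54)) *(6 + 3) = -1377/40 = -34.42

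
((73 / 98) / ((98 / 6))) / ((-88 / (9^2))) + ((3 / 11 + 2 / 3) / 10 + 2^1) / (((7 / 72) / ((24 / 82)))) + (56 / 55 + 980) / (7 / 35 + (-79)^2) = 6.42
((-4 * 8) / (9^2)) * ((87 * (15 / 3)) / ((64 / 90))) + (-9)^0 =-722 / 3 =-240.67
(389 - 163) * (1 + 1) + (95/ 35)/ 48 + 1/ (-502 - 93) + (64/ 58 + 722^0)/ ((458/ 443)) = 86125760807/ 189666960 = 454.09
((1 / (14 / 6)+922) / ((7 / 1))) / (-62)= -6457 / 3038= -2.13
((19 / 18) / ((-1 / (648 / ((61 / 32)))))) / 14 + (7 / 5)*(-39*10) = -244086 / 427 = -571.63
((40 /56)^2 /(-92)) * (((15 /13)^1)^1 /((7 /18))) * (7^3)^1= -3375 /598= -5.64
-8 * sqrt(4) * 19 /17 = -304 /17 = -17.88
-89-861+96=-854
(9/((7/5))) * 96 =4320/7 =617.14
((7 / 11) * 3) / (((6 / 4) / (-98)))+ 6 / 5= -6794 / 55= -123.53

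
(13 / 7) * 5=65 / 7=9.29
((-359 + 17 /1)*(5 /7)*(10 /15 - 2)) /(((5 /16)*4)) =260.57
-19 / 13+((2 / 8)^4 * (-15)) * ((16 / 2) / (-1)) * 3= -23 / 416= -0.06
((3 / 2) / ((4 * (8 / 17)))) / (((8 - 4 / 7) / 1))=357 / 3328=0.11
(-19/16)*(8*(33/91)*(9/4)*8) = -5643/91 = -62.01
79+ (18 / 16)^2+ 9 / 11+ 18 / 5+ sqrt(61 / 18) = sqrt(122) / 6+ 298087 / 3520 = 86.52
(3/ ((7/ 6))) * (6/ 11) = 108/ 77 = 1.40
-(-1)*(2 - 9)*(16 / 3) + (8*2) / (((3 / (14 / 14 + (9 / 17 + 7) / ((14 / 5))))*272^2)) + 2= -35.33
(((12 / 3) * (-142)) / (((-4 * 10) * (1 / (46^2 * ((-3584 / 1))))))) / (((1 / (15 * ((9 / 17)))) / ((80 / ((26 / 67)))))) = -38961939824640 / 221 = -176298370247.24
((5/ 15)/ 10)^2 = 1/ 900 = 0.00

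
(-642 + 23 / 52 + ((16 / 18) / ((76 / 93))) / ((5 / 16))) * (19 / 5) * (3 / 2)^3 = -85106709 / 10400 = -8183.34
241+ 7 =248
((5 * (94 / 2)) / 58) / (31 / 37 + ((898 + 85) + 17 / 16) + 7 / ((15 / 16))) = 1043400 / 255554351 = 0.00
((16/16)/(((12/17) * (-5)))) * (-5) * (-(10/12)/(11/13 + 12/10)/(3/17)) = -93925/28728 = -3.27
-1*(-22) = 22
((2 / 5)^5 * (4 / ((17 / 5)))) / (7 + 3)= 64 / 53125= 0.00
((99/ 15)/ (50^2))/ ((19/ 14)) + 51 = 6056481/ 118750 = 51.00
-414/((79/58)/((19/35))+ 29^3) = -456228/26879443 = -0.02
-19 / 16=-1.19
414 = 414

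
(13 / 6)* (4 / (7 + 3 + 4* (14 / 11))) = 143 / 249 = 0.57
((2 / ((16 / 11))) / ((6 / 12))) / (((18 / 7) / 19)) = 1463 / 72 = 20.32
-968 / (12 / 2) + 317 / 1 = 467 / 3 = 155.67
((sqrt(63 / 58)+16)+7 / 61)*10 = 15*sqrt(406) / 29+9830 / 61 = 171.57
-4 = -4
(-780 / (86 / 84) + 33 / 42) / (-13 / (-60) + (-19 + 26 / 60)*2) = 2749002 / 133343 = 20.62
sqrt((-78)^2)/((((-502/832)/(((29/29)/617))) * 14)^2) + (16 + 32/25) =507688902165552/29380139919025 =17.28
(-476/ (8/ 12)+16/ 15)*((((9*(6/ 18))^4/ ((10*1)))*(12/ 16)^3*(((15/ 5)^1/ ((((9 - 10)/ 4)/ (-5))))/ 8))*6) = -109630.21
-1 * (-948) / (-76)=-237 / 19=-12.47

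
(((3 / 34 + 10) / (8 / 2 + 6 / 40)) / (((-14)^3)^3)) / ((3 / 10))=-25 / 63745051776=-0.00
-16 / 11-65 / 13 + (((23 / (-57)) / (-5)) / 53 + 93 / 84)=-24870851 / 4652340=-5.35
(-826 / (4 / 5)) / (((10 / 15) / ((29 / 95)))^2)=-3125997 / 14440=-216.48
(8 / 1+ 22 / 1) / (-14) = -15 / 7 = -2.14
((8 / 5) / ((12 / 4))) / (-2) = -4 / 15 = -0.27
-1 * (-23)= 23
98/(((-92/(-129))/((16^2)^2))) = 207126528/23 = 9005501.22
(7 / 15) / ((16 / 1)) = 7 / 240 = 0.03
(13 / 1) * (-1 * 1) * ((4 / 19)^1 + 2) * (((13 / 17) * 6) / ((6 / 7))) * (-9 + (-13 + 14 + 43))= -1739010 / 323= -5383.93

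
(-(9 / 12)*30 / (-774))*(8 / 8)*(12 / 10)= 0.03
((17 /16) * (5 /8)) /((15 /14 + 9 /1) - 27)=-595 /15168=-0.04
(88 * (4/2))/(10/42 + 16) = 336/31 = 10.84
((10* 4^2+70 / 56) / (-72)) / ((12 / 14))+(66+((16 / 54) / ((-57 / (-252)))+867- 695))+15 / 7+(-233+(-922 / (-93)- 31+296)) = 74083101 / 263872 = 280.75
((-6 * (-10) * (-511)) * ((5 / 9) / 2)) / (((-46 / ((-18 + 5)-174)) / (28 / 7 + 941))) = -752511375 / 23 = -32717885.87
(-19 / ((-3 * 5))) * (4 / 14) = 38 / 105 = 0.36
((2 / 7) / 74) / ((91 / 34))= 34 / 23569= 0.00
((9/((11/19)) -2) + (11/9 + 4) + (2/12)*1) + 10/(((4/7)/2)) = 10679/198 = 53.93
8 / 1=8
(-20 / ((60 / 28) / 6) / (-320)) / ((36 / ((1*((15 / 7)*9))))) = 0.09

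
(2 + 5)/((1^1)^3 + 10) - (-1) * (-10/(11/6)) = -53/11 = -4.82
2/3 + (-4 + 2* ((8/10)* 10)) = 12.67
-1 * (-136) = 136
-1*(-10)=10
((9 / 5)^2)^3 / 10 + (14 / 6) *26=30031823 / 468750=64.07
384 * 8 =3072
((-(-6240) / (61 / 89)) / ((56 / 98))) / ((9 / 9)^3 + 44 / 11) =194376 / 61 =3186.49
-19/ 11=-1.73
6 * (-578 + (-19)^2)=-1302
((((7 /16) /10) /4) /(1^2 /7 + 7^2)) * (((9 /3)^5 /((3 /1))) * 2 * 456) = 226233 /13760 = 16.44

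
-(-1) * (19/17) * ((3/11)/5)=57/935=0.06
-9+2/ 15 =-133/ 15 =-8.87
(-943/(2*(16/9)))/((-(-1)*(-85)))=8487/2720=3.12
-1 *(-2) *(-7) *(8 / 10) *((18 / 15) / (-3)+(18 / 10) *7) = -136.64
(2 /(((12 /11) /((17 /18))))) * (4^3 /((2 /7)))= 10472 /27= 387.85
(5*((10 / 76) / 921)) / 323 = 25 / 11304354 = 0.00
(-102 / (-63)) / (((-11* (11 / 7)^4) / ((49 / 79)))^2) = 67229109262 / 485626400804523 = 0.00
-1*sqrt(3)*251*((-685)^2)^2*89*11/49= -54102670114480625*sqrt(3)/49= -1912419866600382.23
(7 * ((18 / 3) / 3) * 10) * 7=980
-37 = -37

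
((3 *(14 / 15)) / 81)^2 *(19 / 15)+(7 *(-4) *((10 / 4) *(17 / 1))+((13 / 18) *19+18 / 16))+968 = -4077358333 / 19683000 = -207.15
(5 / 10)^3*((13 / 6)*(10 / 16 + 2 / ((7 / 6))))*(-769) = -1309607 / 2688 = -487.20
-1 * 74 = -74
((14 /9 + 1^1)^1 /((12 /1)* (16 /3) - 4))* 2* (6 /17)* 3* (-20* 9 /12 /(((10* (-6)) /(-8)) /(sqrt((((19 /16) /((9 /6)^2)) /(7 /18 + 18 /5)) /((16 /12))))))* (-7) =161* sqrt(204630) /183090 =0.40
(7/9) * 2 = 14/9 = 1.56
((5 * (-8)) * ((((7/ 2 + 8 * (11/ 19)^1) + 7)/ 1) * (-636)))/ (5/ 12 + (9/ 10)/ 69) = 10093320000/ 11267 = 895830.30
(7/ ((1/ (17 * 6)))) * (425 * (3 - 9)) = -1820700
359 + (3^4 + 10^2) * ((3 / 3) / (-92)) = 32847 / 92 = 357.03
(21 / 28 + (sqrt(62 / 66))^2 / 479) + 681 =43105813 / 63228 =681.75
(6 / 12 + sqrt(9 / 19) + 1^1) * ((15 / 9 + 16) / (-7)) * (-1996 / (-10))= -26447 / 35 - 52894 * sqrt(19) / 665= -1102.33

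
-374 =-374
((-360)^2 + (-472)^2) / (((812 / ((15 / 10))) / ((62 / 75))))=2730976 / 5075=538.12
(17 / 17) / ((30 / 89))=89 / 30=2.97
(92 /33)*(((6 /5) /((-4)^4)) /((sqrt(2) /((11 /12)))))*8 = 23*sqrt(2) /480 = 0.07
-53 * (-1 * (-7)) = -371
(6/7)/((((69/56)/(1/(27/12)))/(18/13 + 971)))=809024/2691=300.64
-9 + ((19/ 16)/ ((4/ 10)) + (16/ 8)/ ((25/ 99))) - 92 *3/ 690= 1.49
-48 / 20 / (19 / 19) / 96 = -1 / 40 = -0.02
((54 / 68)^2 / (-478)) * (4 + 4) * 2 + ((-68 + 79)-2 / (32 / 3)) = 11925955 / 1105136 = 10.79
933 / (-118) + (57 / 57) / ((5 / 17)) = -2659 / 590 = -4.51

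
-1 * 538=-538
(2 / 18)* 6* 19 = 38 / 3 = 12.67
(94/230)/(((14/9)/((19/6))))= 2679/3220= 0.83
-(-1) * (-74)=-74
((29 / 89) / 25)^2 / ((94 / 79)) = 0.00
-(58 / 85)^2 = -3364 / 7225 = -0.47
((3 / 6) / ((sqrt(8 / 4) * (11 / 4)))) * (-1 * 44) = -4 * sqrt(2) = -5.66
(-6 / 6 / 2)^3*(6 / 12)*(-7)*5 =35 / 16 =2.19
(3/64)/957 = 1/20416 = 0.00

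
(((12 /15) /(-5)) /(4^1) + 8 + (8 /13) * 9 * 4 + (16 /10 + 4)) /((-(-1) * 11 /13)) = 11607 /275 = 42.21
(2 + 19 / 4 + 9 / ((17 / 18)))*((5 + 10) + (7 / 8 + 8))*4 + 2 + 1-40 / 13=2748545 / 1768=1554.61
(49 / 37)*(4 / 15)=196 / 555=0.35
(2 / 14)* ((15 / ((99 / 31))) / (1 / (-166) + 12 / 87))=149234 / 29337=5.09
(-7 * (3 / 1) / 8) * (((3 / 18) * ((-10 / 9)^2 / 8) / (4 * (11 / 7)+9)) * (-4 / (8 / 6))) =1225 / 92448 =0.01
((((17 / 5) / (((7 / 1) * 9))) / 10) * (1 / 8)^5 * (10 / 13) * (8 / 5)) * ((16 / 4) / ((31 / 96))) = 17 / 6770400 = 0.00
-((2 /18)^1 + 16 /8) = -19 /9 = -2.11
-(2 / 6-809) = 2426 / 3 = 808.67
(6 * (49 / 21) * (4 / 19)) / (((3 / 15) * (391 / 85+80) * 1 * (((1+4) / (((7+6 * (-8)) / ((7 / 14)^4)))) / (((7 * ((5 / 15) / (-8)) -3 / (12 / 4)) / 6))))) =355880 / 72333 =4.92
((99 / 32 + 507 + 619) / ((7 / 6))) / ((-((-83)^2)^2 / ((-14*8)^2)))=-12140016 / 47458321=-0.26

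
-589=-589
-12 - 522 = -534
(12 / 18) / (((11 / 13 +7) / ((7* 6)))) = 182 / 51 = 3.57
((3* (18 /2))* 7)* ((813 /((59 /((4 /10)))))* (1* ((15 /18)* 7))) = 358533 /59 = 6076.83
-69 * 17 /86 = -1173 /86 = -13.64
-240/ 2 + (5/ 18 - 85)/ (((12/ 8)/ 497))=-761165/ 27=-28191.30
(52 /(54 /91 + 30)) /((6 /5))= 1.42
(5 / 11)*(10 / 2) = 2.27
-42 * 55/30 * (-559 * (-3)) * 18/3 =-774774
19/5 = 3.80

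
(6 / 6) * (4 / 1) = 4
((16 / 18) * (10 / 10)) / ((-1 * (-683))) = 8 / 6147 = 0.00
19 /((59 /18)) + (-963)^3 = -52690324131 /59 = -893056341.20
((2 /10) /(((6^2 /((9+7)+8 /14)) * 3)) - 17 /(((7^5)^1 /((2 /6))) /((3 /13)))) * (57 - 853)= -718694072 /29496285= -24.37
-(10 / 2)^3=-125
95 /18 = 5.28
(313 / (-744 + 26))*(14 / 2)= -2191 / 718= -3.05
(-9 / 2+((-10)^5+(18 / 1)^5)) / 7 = 3579127 / 14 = 255651.93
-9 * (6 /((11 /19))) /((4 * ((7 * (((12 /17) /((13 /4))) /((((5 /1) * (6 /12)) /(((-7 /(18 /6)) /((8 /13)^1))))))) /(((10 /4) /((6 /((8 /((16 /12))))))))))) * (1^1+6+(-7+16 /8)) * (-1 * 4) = -218025 /1078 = -202.25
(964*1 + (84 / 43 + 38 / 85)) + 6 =3554124 / 3655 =972.40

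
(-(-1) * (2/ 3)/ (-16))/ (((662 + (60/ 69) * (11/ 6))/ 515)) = -11845/ 366304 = -0.03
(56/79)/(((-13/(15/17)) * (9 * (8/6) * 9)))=-70/157131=-0.00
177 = 177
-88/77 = -8/7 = -1.14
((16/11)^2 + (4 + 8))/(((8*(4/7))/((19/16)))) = 56791/15488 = 3.67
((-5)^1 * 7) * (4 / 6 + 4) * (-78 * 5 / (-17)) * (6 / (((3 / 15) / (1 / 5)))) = -382200 / 17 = -22482.35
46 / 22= 23 / 11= 2.09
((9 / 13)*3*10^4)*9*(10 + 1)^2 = 294030000 / 13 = 22617692.31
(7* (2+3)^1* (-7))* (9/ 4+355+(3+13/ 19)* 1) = -6720595/ 76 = -88428.88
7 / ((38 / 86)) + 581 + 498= 20802 / 19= 1094.84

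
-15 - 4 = -19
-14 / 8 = -7 / 4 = -1.75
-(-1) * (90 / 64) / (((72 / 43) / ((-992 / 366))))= -6665 / 2928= -2.28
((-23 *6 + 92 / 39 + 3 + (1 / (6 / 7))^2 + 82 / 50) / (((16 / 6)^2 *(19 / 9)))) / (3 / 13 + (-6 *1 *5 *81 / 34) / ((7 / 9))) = 541492959 / 5747545600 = 0.09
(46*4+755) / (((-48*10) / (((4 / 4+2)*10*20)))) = -4695 / 4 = -1173.75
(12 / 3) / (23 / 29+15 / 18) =696 / 283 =2.46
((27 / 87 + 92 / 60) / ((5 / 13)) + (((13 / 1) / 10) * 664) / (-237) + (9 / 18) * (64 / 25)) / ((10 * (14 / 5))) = 41777 / 481110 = 0.09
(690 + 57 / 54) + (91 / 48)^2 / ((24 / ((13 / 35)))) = 191078419 / 276480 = 691.11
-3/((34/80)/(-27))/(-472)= -405/1003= -0.40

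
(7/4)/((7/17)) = 17/4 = 4.25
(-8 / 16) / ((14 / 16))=-4 / 7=-0.57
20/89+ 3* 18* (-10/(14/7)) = -24010/89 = -269.78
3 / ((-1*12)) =-1 / 4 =-0.25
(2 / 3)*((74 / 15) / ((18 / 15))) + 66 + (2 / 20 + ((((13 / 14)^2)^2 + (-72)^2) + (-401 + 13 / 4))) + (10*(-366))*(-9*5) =879343685131 / 5186160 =169555.83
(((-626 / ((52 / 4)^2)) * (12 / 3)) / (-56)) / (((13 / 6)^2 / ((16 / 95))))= 180288 / 18993065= 0.01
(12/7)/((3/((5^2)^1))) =100/7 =14.29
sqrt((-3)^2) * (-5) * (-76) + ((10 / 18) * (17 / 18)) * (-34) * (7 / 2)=174565 / 162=1077.56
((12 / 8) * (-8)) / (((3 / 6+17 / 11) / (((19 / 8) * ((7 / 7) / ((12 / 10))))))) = -209 / 18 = -11.61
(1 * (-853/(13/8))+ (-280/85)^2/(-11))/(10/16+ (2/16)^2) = -33926656/41327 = -820.93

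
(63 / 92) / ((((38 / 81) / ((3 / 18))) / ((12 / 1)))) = 5103 / 1748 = 2.92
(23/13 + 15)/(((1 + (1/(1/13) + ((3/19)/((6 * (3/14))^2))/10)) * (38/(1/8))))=14715/3737188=0.00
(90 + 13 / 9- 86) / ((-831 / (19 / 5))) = -931 / 37395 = -0.02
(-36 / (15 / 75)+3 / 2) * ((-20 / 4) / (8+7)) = 119 / 2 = 59.50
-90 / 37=-2.43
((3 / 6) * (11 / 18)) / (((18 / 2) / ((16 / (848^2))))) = 11 / 14561856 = 0.00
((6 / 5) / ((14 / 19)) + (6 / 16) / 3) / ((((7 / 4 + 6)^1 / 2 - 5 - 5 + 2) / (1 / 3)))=-491 / 3465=-0.14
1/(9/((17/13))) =17/117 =0.15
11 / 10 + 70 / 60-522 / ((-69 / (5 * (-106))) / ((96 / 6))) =-22132018 / 345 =-64150.78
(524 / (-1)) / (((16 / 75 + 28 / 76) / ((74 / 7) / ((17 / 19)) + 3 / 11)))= -11815034100 / 1085161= -10887.82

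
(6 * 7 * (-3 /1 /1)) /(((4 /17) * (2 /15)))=-16065 /4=-4016.25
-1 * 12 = -12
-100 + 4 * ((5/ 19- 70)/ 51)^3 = -100290133400/ 909853209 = -110.23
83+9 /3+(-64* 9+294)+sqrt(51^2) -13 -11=-169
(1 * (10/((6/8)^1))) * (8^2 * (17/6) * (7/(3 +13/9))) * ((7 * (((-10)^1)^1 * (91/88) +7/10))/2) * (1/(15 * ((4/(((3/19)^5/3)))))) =-47703411/680927225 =-0.07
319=319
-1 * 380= -380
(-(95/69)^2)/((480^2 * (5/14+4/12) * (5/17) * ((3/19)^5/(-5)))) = 106370736941/51533978112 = 2.06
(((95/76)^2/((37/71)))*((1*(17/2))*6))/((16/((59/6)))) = 1780325/18944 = 93.98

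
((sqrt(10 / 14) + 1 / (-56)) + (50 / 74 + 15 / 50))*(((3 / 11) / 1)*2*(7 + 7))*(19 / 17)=15.39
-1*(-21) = 21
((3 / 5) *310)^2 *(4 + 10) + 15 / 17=8233863 / 17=484344.88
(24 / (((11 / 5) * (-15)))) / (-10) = 4 / 55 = 0.07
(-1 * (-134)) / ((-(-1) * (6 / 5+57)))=670 / 291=2.30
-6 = -6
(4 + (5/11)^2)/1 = 509/121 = 4.21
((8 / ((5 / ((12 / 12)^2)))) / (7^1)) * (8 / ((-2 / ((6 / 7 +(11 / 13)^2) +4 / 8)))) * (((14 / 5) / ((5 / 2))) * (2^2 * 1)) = -251136 / 29575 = -8.49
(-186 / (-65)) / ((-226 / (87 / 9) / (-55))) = 9889 / 1469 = 6.73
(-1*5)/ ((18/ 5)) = -25/ 18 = -1.39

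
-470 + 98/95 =-44552/95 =-468.97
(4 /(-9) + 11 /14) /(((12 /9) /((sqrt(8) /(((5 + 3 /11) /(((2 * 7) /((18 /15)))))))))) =2365 * sqrt(2) /2088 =1.60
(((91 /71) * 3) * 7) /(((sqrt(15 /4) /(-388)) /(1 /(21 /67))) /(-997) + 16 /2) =41078449096557669888 /12209607057479779679 - 2080231479144 * sqrt(15) /12209607057479779679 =3.36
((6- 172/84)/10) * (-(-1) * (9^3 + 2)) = 60673/210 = 288.92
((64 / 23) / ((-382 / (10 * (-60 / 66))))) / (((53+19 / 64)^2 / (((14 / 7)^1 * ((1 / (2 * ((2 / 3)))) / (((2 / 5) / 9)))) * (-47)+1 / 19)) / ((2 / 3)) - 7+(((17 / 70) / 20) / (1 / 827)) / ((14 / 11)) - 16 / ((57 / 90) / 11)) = -18388251607040000 / 77664461858058104161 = -0.00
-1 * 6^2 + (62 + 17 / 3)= 95 / 3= 31.67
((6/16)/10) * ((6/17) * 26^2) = 1521/170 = 8.95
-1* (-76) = 76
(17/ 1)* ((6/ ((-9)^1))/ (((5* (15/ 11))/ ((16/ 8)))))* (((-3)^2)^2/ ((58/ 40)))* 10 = -53856/ 29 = -1857.10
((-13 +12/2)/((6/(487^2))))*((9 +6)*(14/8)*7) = -406744835/8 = -50843104.38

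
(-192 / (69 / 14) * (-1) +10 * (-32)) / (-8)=808 / 23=35.13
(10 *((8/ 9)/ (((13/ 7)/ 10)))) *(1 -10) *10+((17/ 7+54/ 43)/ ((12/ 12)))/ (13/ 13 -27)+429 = -30355755/ 7826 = -3878.83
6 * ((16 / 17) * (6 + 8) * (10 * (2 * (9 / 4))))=60480 / 17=3557.65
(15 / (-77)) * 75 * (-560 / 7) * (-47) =-54935.06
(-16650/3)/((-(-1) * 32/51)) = -141525/16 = -8845.31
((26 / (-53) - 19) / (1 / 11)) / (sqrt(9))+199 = 20278 / 159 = 127.53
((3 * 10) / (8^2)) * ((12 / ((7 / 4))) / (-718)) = -45 / 10052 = -0.00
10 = 10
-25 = -25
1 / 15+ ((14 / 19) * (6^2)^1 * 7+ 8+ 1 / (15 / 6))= 55333 / 285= 194.15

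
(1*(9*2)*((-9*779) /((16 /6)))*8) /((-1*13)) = 378594 /13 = 29122.62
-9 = -9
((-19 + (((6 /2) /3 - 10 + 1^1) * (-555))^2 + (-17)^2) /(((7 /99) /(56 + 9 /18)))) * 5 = 551347659225 /7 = 78763951317.86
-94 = -94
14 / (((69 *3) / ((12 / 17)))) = 56 / 1173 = 0.05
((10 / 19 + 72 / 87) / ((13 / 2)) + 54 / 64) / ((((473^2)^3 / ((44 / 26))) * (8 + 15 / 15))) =241145 / 13651329674394222102864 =0.00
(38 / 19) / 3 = 2 / 3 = 0.67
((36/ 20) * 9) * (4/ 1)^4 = 20736/ 5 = 4147.20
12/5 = 2.40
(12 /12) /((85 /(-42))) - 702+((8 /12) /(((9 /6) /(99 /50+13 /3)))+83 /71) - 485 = -1183.52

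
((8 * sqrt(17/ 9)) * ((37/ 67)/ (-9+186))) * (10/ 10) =296 * sqrt(17)/ 35577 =0.03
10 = 10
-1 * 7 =-7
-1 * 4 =-4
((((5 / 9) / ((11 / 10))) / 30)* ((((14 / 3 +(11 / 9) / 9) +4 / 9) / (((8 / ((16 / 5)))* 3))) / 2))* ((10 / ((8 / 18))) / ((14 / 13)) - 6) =59075 / 673596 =0.09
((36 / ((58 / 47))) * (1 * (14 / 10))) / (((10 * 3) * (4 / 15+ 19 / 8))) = 23688 / 45965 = 0.52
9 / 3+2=5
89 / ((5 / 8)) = 712 / 5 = 142.40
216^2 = 46656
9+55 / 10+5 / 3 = 97 / 6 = 16.17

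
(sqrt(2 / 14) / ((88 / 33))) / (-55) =-3 * sqrt(7) / 3080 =-0.00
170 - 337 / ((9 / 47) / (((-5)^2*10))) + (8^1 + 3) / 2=-7916341 / 18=-439796.72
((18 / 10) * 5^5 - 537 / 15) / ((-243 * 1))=-27946 / 1215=-23.00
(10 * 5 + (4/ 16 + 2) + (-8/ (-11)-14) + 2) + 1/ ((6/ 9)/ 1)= 1869/ 44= 42.48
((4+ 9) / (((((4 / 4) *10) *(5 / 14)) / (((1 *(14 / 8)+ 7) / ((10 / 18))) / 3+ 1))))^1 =91 / 4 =22.75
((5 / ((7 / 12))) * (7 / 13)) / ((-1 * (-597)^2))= -20 / 1544439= -0.00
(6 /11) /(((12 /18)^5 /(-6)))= -2187 /88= -24.85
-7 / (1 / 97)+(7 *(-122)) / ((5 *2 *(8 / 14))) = -16569 / 20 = -828.45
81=81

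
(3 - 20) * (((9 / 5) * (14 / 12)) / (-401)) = 0.09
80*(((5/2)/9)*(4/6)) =400/27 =14.81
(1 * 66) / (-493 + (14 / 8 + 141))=-0.19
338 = 338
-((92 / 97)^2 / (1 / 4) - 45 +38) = 32007 / 9409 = 3.40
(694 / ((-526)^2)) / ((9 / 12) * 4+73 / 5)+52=633036423 / 12173744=52.00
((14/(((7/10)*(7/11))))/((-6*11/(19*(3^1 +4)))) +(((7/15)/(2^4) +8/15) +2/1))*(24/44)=-2917/88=-33.15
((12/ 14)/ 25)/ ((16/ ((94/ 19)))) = 141/ 13300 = 0.01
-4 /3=-1.33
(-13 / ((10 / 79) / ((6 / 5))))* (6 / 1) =-18486 / 25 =-739.44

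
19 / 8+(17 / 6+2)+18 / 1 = 605 / 24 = 25.21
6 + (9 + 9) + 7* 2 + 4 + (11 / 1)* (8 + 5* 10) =680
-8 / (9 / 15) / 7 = -40 / 21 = -1.90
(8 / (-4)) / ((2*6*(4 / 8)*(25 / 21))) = -7 / 25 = -0.28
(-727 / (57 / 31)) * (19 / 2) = -22537 / 6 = -3756.17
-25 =-25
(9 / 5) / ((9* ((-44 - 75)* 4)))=-1 / 2380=-0.00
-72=-72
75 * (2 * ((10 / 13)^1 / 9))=500 / 39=12.82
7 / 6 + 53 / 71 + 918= 391883 / 426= 919.91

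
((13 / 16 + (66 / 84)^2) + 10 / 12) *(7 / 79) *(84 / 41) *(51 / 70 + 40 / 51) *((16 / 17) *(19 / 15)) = 1092481874 / 1474311825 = 0.74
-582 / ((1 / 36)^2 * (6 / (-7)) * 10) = 439992 / 5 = 87998.40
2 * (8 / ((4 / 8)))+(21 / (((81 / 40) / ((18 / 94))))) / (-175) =22552 / 705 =31.99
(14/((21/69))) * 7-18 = 304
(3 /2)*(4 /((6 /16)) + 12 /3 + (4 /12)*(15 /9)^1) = 137 /6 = 22.83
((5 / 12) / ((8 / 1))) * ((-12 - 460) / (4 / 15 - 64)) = 1475 / 3824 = 0.39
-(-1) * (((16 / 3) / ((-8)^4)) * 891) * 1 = 297 / 256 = 1.16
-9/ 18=-1/ 2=-0.50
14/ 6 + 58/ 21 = 107/ 21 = 5.10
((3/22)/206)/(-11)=-3/49852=-0.00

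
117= 117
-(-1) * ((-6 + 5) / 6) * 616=-308 / 3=-102.67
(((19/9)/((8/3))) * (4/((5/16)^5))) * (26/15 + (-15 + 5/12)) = -640024576/46875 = -13653.86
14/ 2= 7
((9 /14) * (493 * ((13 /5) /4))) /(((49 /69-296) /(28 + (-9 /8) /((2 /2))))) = -171139527 /9128000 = -18.75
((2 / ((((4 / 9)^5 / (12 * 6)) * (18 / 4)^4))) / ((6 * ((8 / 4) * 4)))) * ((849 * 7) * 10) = 802305 / 32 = 25072.03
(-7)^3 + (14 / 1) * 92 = 945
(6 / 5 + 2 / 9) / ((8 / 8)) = 64 / 45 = 1.42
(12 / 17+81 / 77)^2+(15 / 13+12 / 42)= 100896386 / 22275253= 4.53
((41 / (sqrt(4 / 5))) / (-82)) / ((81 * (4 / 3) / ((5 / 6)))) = -5 * sqrt(5) / 2592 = -0.00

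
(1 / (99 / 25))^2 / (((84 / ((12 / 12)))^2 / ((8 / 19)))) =0.00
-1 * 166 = -166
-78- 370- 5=-453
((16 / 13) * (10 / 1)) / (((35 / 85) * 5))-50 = -4006 / 91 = -44.02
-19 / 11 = -1.73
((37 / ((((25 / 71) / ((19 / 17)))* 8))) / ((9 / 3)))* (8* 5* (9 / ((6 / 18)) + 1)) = 1397564 / 255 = 5480.64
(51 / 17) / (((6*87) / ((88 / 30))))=22 / 1305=0.02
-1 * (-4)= 4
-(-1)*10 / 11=10 / 11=0.91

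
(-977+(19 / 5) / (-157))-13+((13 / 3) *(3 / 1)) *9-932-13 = -1427149 / 785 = -1818.02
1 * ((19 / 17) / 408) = 19 / 6936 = 0.00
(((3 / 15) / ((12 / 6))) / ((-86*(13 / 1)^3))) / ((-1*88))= 1 / 166268960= 0.00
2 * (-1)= -2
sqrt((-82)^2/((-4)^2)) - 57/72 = 473/24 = 19.71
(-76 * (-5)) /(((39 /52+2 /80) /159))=2416800 /31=77961.29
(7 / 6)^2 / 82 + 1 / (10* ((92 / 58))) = 27037 / 339480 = 0.08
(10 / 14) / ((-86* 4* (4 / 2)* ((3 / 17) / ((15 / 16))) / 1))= -425 / 77056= -0.01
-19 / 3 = -6.33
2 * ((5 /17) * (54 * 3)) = 95.29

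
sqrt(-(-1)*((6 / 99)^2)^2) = 4 / 1089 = 0.00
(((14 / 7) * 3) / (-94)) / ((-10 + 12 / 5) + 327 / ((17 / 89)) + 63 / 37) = -9435 / 252178876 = -0.00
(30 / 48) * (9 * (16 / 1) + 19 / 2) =1535 / 16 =95.94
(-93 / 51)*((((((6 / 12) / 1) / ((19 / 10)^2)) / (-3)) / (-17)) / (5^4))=-62 / 7824675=-0.00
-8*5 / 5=-8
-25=-25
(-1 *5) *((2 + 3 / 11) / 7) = -125 / 77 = -1.62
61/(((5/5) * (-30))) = -61/30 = -2.03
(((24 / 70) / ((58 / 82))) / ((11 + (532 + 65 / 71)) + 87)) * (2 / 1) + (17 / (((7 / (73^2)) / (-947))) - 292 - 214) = -557262852521211 / 45466925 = -12256444.71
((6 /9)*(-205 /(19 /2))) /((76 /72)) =-4920 /361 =-13.63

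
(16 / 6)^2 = 7.11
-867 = -867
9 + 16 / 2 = 17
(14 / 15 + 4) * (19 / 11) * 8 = 68.17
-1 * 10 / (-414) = 5 / 207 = 0.02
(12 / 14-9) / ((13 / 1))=-57 / 91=-0.63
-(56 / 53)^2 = -3136 / 2809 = -1.12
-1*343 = -343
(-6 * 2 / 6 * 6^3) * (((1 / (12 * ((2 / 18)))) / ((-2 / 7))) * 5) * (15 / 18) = 4725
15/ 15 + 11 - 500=-488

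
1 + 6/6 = 2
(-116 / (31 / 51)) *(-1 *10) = 59160 / 31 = 1908.39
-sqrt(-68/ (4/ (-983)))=-sqrt(16711)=-129.27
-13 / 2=-6.50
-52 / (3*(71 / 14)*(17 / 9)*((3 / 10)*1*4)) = -1820 / 1207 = -1.51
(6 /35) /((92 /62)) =93 /805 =0.12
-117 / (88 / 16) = -234 / 11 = -21.27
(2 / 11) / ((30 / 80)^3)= 1024 / 297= 3.45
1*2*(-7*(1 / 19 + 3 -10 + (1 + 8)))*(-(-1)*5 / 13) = -210 / 19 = -11.05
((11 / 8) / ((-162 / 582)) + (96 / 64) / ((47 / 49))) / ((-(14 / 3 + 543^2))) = 34273 / 2993354424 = 0.00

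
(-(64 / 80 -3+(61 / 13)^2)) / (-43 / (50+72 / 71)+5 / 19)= 384142076 / 11237655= 34.18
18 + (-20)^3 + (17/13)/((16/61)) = -1659219/208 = -7977.01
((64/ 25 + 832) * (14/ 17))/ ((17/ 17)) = 292096/ 425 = 687.28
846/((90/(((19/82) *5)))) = 10.89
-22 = -22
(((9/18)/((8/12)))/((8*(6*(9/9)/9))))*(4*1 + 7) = 99/64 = 1.55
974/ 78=487/ 39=12.49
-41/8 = -5.12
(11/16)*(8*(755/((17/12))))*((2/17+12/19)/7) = 12058860/38437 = 313.73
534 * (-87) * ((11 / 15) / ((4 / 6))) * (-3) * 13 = 9965241 / 5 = 1993048.20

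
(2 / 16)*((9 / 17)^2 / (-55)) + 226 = 28738079 / 127160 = 226.00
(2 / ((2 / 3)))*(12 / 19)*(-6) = -216 / 19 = -11.37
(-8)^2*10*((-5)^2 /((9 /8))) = 128000 /9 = 14222.22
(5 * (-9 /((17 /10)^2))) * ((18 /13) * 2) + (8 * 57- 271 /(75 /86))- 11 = 25679233 /281775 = 91.13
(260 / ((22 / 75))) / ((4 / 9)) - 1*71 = 42313 / 22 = 1923.32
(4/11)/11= 4/121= 0.03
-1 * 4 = -4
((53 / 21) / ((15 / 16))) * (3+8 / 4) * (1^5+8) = 121.14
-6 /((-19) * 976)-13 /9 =-120509 /83448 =-1.44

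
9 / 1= 9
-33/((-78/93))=1023/26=39.35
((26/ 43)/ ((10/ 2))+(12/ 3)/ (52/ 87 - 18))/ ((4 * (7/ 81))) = -358992/ 1139285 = -0.32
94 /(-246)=-47 /123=-0.38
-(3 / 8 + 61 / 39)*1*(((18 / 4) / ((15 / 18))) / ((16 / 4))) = -1089 / 416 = -2.62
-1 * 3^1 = -3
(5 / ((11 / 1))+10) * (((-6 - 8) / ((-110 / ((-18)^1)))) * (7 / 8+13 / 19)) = -37.34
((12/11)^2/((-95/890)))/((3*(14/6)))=-25632/16093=-1.59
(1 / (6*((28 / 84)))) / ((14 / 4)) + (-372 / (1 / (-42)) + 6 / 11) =1203101 / 77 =15624.69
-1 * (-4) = 4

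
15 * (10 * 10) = 1500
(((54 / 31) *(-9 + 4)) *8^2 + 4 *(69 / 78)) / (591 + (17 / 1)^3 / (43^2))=-206361343 / 221180908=-0.93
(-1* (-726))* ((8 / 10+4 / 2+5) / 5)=28314 / 25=1132.56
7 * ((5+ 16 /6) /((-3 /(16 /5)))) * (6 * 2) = -686.93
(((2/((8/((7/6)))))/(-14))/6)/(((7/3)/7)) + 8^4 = 393215/96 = 4095.99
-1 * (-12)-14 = -2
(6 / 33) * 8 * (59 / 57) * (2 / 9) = 1888 / 5643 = 0.33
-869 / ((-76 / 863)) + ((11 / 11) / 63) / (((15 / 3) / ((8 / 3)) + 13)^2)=669059971285 / 67802868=9867.72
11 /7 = 1.57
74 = 74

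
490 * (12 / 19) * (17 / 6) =16660 / 19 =876.84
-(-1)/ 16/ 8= 1/ 128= 0.01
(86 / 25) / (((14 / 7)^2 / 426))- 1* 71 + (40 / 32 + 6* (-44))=3261 / 100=32.61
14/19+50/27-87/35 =1849/17955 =0.10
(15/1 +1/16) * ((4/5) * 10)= 241/2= 120.50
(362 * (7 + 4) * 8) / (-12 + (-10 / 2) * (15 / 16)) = -509696 / 267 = -1908.97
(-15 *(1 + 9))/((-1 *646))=75/323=0.23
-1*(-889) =889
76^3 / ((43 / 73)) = 745238.33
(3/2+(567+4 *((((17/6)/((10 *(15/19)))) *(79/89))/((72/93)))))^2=75082645743064129/230976360000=325066.36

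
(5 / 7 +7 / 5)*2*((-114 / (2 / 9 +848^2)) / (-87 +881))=-37962 / 44963789255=-0.00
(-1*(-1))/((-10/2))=-1/5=-0.20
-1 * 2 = -2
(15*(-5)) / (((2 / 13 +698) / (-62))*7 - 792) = 30225 / 350942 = 0.09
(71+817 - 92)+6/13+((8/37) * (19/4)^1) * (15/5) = 384580/481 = 799.54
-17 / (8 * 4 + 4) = -17 / 36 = -0.47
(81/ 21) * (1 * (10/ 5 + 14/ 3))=180/ 7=25.71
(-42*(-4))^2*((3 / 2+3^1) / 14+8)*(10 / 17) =2348640 / 17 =138155.29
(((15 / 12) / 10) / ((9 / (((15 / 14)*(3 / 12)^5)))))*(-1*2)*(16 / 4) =-5 / 43008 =-0.00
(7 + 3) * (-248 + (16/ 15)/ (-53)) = -394352/ 159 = -2480.20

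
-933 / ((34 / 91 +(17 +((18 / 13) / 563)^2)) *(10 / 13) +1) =-4548063612183 / 70021327501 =-64.95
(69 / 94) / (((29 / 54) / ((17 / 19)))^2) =29073978 / 14269247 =2.04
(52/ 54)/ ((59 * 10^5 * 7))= 13/ 557550000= 0.00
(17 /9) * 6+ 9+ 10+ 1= 94 /3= 31.33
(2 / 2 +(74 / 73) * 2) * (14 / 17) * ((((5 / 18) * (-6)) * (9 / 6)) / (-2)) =455 / 146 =3.12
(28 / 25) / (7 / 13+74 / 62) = 5642 / 8725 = 0.65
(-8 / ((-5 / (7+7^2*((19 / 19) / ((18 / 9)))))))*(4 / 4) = 252 / 5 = 50.40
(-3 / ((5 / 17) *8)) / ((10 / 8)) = -51 / 50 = -1.02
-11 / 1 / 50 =-11 / 50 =-0.22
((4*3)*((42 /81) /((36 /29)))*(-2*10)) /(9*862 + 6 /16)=-64960 /5027427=-0.01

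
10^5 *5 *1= 500000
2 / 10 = 1 / 5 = 0.20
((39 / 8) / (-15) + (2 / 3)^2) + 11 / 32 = 667 / 1440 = 0.46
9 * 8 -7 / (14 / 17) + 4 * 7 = 183 / 2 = 91.50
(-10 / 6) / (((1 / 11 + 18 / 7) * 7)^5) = -161051 / 217230376875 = -0.00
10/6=5/3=1.67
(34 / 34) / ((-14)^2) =1 / 196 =0.01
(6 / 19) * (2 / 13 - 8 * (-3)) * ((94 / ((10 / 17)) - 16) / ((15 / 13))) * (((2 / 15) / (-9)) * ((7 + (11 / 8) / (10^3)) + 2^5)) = -35220737713 / 64125000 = -549.25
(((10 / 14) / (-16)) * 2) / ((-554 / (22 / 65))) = 0.00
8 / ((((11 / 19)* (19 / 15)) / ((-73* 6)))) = -52560 / 11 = -4778.18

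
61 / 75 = 0.81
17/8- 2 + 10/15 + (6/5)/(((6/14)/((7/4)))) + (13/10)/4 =361/60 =6.02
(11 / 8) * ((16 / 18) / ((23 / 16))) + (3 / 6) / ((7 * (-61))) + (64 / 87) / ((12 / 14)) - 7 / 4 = -437725 / 10253124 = -0.04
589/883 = 0.67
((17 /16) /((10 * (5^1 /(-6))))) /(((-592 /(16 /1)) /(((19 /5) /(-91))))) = -969 /6734000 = -0.00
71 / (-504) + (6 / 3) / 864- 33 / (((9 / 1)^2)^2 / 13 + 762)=-248393 / 1508976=-0.16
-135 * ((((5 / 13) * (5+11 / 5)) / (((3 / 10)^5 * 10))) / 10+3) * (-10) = 252650 / 13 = 19434.62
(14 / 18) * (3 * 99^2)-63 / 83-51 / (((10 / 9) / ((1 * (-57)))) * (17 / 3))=19363851 / 830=23329.94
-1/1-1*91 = -92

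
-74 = -74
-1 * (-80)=80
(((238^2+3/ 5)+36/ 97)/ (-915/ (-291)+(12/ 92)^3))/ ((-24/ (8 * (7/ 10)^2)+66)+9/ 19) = 311197634727847/ 1043267292990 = 298.29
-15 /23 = -0.65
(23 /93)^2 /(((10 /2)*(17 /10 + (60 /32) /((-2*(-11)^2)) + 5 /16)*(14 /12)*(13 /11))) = 11265584 /2545611159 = 0.00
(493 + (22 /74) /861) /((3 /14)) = 31411024 /13653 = 2300.67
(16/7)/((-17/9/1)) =-144/119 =-1.21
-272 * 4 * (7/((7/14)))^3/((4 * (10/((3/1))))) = -223910.40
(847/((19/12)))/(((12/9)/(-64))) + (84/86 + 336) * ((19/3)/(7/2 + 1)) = -61773068/2451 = -25203.21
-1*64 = -64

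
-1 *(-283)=283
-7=-7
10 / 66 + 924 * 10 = 9240.15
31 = 31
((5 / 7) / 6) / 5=1 / 42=0.02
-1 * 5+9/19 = -86/19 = -4.53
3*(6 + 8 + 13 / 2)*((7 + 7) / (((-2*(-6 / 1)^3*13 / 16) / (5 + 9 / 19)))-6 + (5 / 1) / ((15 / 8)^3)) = -146739 / 475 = -308.92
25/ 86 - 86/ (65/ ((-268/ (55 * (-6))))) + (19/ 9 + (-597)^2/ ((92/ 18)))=2218995664192/ 31821075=69733.52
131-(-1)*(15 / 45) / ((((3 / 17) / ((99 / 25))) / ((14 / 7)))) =3649 / 25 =145.96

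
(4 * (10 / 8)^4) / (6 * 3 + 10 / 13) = 8125 / 15616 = 0.52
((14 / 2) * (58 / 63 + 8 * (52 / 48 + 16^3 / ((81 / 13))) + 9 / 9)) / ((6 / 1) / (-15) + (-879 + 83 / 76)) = -1135398580 / 27034317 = -42.00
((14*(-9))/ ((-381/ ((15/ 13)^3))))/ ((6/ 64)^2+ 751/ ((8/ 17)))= 4147200/ 13027676129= 0.00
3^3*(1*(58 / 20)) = 783 / 10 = 78.30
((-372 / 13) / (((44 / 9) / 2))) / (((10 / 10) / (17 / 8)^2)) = -52.86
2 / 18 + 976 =8785 / 9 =976.11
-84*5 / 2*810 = -170100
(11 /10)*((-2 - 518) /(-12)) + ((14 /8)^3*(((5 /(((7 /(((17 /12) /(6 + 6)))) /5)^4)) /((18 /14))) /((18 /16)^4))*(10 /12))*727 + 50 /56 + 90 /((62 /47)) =60528723394506487 /516527592118272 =117.18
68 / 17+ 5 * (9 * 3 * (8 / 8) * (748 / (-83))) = -100648 / 83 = -1212.63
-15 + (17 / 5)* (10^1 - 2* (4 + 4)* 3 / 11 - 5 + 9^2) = 262.56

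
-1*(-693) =693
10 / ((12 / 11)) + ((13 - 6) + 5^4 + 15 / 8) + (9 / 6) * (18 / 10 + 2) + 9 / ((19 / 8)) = 1487771 / 2280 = 652.53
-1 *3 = -3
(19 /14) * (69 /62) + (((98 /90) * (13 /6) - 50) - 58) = -12201997 /117180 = -104.13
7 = 7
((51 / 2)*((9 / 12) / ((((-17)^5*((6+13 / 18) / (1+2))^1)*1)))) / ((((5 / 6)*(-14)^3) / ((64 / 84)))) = 243 / 121323022205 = 0.00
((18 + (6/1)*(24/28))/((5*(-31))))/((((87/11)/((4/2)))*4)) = -297/31465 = -0.01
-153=-153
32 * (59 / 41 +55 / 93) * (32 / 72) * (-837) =-990976 / 41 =-24170.15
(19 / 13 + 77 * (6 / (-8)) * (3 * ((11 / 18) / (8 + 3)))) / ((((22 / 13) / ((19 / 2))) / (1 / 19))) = -849 / 352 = -2.41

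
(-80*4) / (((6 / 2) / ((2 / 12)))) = -17.78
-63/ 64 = -0.98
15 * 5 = 75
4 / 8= 1 / 2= 0.50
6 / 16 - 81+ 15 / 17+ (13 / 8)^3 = -656731 / 8704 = -75.45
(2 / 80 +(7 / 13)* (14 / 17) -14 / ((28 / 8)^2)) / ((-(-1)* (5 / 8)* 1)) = -41733 / 38675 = -1.08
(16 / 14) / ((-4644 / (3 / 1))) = -2 / 2709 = -0.00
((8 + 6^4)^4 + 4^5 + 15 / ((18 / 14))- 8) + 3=8674243722260 / 3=2891414574086.67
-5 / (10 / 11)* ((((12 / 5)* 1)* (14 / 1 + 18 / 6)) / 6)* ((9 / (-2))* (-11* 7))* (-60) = 777546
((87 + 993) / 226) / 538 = 0.01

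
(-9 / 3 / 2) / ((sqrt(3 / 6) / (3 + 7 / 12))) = -7.60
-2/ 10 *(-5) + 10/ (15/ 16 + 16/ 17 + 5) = 2.45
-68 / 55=-1.24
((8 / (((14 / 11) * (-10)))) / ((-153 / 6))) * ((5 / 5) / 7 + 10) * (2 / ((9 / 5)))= 6248 / 22491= 0.28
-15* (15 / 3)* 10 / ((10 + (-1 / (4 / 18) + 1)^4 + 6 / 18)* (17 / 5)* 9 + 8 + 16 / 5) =-12000 / 78709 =-0.15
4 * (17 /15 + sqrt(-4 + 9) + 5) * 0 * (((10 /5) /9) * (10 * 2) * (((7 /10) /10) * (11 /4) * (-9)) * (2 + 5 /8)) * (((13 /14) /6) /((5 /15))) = 0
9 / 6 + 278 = 559 / 2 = 279.50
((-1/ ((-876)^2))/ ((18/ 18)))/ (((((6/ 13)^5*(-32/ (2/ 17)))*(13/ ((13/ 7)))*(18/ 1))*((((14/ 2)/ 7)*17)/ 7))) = 371293/ 496654980268032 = 0.00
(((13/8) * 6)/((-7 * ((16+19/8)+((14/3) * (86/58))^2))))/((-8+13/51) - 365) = 15054741/266930103125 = 0.00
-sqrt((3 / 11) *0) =0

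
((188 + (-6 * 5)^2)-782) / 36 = 17 / 2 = 8.50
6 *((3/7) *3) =54/7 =7.71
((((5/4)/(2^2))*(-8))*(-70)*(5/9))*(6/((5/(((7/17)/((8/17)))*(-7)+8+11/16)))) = 7175/24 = 298.96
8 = 8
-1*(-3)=3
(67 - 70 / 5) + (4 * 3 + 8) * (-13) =-207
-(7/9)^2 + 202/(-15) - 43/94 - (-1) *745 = 27809029/38070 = 730.47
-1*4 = -4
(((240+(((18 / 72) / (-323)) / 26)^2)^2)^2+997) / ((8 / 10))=26896885534034600179802019478924109583239720965 / 6485551082903959154121209785524158464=4147201246.31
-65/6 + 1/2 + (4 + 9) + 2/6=3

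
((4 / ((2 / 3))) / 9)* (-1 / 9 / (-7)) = 2 / 189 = 0.01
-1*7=-7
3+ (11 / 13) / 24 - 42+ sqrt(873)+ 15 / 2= -9817 / 312+ 3 * sqrt(97)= -1.92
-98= -98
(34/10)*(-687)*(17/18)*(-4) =132362/15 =8824.13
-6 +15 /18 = -31 /6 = -5.17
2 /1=2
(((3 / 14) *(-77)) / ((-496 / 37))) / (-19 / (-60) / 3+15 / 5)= 54945 / 138632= 0.40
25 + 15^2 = 250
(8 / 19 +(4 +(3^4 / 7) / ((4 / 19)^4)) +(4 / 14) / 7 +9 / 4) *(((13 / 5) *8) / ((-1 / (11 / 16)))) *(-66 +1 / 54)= 102305608664831 / 18385920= 5564345.36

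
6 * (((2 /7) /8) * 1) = 3 /14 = 0.21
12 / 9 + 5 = 19 / 3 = 6.33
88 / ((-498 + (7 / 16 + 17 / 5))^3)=-45056000 / 61784468832437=-0.00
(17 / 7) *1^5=17 / 7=2.43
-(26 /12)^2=-4.69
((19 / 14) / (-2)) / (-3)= 19 / 84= 0.23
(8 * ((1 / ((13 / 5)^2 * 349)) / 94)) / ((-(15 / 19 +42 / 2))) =-950 / 573826149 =-0.00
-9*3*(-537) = 14499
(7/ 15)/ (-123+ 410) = 1/ 615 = 0.00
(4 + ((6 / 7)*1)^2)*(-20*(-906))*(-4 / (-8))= 2101920 / 49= 42896.33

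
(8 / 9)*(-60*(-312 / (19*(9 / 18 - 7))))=-2560 / 19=-134.74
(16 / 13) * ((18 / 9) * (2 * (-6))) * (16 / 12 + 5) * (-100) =243200 / 13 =18707.69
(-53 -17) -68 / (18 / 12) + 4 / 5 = -1718 / 15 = -114.53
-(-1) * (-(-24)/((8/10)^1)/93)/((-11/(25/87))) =-250/29667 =-0.01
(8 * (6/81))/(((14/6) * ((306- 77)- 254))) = -16/1575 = -0.01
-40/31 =-1.29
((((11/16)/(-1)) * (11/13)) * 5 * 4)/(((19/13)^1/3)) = -1815/76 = -23.88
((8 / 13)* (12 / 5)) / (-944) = -6 / 3835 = -0.00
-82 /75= -1.09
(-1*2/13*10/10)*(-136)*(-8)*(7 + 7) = -30464/13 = -2343.38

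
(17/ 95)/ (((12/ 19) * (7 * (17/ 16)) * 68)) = 1/ 1785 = 0.00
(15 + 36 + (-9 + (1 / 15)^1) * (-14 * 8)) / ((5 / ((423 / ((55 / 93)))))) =206831349 / 1375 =150422.80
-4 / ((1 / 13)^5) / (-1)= 1485172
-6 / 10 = -3 / 5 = -0.60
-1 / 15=-0.07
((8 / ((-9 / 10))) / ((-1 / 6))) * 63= 3360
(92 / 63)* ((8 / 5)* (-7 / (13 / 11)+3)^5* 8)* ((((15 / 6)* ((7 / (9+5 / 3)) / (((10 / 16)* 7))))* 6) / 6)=-58317083648 / 38985765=-1495.86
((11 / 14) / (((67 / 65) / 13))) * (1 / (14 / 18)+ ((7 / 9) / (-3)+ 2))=2658370 / 88641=29.99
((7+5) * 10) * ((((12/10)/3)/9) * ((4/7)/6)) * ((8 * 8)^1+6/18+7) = 6848/189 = 36.23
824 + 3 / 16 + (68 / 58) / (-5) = 1911571 / 2320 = 823.95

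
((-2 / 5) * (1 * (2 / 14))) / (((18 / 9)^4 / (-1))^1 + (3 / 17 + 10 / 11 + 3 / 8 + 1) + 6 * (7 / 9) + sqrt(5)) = 40284288 * sqrt(5) / 51975046235 + 357433296 / 51975046235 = 0.01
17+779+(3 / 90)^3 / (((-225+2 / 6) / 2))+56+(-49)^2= 9866348999 / 3033000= 3253.00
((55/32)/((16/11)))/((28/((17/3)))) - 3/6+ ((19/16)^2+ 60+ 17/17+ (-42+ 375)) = 16994581/43008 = 395.15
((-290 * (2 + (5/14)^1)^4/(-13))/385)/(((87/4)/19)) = 682803/436982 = 1.56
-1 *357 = -357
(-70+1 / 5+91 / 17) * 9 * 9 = -443718 / 85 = -5220.21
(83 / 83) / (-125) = -1 / 125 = -0.01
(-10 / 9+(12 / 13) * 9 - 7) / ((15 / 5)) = 23 / 351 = 0.07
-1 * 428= -428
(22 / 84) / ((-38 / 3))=-11 / 532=-0.02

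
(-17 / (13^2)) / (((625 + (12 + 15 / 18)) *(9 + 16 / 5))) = -510 / 39452543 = -0.00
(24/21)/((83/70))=80/83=0.96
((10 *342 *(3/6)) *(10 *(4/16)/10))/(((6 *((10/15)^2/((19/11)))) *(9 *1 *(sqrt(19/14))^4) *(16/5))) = 3675/704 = 5.22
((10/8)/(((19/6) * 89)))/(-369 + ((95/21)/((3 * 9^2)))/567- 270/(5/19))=-8680203/2730149464520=-0.00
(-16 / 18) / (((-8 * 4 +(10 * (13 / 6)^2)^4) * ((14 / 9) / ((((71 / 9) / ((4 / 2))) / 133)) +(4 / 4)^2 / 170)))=-1126275840 / 322798324181319343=-0.00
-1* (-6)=6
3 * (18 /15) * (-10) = -36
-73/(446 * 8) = -73/3568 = -0.02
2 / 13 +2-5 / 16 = 383 / 208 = 1.84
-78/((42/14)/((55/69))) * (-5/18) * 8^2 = 228800/621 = 368.44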